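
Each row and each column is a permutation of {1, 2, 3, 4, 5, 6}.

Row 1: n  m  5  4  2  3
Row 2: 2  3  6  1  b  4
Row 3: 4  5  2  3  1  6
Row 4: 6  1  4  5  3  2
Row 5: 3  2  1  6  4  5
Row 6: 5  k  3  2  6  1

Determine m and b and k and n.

m = 6, b = 5, k = 4, n = 1

At (row 6, col 2): row 6 already has {1, 2, 3, 5, 6}, so the value is 4.
At (row 1, col 2): column 2 already has {1, 2, 3, 4, 5}, so the value is 6.
For row 2, column 5: row 2 already has {1, 2, 3, 4, 6}; that leaves 5.
Cell (1,1): row 1 already has {2, 3, 4, 5, 6} → 1.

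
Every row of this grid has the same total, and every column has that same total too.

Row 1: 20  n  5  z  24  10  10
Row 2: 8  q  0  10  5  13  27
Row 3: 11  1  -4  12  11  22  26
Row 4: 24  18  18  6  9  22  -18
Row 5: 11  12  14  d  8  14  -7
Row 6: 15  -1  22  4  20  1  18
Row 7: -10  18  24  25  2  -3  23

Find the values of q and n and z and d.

q = 16, n = 15, z = -5, d = 27

Rows 3 and 4 both sum to 79, so that's the common total.
Row 2 has 8 + 0 + 10 + 5 + 13 + 27 = 63; the blank must be 79 − 63 = 16.
Column 2 has 16 + 1 + 18 + 12 − 1 + 18 = 64; the blank must be 79 − 64 = 15.
Row 1 has 20 + 15 + 5 + 24 + 10 + 10 = 84; the blank must be 79 − 84 = -5.
Row 5 has 11 + 12 + 14 + 8 + 14 − 7 = 52; the blank must be 79 − 52 = 27.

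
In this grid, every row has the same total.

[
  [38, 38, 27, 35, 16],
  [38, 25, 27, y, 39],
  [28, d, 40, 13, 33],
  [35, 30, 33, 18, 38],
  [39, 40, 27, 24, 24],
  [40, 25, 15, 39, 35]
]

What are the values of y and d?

y = 25, d = 40

Row 1 sums to 154 and so does row 4; that's the common total.
In row 2 the known cells total 129, leaving 154 − 129 = 25.
In row 3 the known cells total 114, leaving 154 − 114 = 40.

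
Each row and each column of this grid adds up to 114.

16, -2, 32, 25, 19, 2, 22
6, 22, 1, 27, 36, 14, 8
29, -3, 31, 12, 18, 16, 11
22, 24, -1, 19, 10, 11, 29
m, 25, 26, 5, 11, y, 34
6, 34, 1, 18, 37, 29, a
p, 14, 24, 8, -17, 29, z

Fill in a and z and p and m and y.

a = -11, z = 21, p = 35, m = 0, y = 13

Column 6 has 2 + 14 + 16 + 11 + 29 + 29 = 101; the blank must be 114 − 101 = 13.
Row 5 has 25 + 26 + 5 + 11 + 13 + 34 = 114; the blank must be 114 − 114 = 0.
Row 6 has 6 + 34 + 1 + 18 + 37 + 29 = 125; the blank must be 114 − 125 = -11.
Column 1 has 16 + 6 + 29 + 22 + 0 + 6 = 79; the blank must be 114 − 79 = 35.
Row 7 has 35 + 14 + 24 + 8 − 17 + 29 = 93; the blank must be 114 − 93 = 21.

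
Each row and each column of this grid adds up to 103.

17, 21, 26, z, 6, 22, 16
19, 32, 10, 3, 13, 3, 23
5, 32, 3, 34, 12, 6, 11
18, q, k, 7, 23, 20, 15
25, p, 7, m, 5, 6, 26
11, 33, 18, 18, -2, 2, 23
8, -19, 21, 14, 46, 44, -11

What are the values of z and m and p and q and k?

z = -5, m = 32, p = 2, q = 2, k = 18

Row 1 has 17 + 21 + 26 + 6 + 22 + 16 = 108; the blank must be 103 − 108 = -5.
Column 4 has -5 + 3 + 34 + 7 + 18 + 14 = 71; the blank must be 103 − 71 = 32.
Column 3 has 26 + 10 + 3 + 7 + 18 + 21 = 85; the blank must be 103 − 85 = 18.
Row 4 has 18 + 18 + 7 + 23 + 20 + 15 = 101; the blank must be 103 − 101 = 2.
Row 5 has 25 + 7 + 32 + 5 + 6 + 26 = 101; the blank must be 103 − 101 = 2.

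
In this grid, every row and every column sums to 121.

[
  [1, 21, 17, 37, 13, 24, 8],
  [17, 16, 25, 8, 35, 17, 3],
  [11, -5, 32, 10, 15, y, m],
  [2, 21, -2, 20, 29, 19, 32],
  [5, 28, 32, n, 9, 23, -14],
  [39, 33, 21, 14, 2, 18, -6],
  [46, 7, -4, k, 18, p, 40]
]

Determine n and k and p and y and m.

n = 38, k = -6, p = 20, y = 0, m = 58

Row 5 has 5 + 28 + 32 + 9 + 23 − 14 = 83; the blank must be 121 − 83 = 38.
Column 7 has 8 + 3 + 32 − 14 − 6 + 40 = 63; the blank must be 121 − 63 = 58.
Row 3 has 11 − 5 + 32 + 10 + 15 + 58 = 121; the blank must be 121 − 121 = 0.
Column 6 has 24 + 17 + 0 + 19 + 23 + 18 = 101; the blank must be 121 − 101 = 20.
Row 7 has 46 + 7 − 4 + 18 + 20 + 40 = 127; the blank must be 121 − 127 = -6.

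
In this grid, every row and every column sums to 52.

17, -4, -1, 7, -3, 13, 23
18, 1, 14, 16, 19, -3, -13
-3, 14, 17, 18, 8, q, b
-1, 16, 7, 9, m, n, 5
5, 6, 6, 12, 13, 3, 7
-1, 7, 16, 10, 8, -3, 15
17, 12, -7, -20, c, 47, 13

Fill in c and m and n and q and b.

Row 7 has 17 + 12 − 7 − 20 + 47 + 13 = 62; the blank must be 52 − 62 = -10.
Column 5 has -3 + 19 + 8 + 13 + 8 − 10 = 35; the blank must be 52 − 35 = 17.
Column 7 has 23 − 13 + 5 + 7 + 15 + 13 = 50; the blank must be 52 − 50 = 2.
Row 3 has -3 + 14 + 17 + 18 + 8 + 2 = 56; the blank must be 52 − 56 = -4.
Row 4 has -1 + 16 + 7 + 9 + 17 + 5 = 53; the blank must be 52 − 53 = -1.

c = -10, m = 17, n = -1, q = -4, b = 2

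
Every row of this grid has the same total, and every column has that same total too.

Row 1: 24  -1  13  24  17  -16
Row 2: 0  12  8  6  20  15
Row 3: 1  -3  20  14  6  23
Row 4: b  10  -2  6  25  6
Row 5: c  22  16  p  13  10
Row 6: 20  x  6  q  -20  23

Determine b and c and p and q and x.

Rows 1 and 2 both sum to 61, so that's the common total.
The known cells in column 2 total 40, leaving 61 − 40 = 21 for the blank.
The known cells in row 4 total 45, leaving 61 − 45 = 16 for the blank.
The known cells in column 1 total 61, leaving 61 − 61 = 0 for the blank.
The known cells in row 5 total 61, leaving 61 − 61 = 0 for the blank.
The known cells in row 6 total 50, leaving 61 − 50 = 11 for the blank.

b = 16, c = 0, p = 0, q = 11, x = 21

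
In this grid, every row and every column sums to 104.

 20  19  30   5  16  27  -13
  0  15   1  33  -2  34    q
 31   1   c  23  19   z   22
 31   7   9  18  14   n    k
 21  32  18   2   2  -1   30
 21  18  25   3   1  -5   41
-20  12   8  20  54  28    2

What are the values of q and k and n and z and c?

q = 23, k = -1, n = 26, z = -5, c = 13

Column 3 has 30 + 1 + 9 + 18 + 25 + 8 = 91; the blank must be 104 − 91 = 13.
Row 2 has 0 + 15 + 1 + 33 − 2 + 34 = 81; the blank must be 104 − 81 = 23.
Column 7 has -13 + 23 + 22 + 30 + 41 + 2 = 105; the blank must be 104 − 105 = -1.
Row 3 has 31 + 1 + 13 + 23 + 19 + 22 = 109; the blank must be 104 − 109 = -5.
Row 4 has 31 + 7 + 9 + 18 + 14 − 1 = 78; the blank must be 104 − 78 = 26.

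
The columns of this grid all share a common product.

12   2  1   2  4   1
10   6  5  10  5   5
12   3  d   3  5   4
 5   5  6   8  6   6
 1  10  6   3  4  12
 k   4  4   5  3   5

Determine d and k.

Columns 2 and 4 each multiply to 7200, so every column has product 7200.
Column 3: 1×5×6×6×4 = 720, so the missing entry is 7200 ÷ 720 = 10.
Column 1: 12×10×12×5×1 = 7200, so the missing entry is 7200 ÷ 7200 = 1.

d = 10, k = 1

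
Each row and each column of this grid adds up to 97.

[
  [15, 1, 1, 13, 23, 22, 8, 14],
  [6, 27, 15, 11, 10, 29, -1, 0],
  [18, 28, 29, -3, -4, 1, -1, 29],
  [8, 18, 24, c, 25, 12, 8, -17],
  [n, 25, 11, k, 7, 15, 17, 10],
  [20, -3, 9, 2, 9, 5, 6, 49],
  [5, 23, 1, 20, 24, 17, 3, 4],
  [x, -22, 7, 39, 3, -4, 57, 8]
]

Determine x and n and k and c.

The known cells in row 8 total 88, leaving 97 − 88 = 9 for the blank.
The known cells in column 1 total 81, leaving 97 − 81 = 16 for the blank.
The known cells in row 4 total 78, leaving 97 − 78 = 19 for the blank.
The known cells in row 5 total 101, leaving 97 − 101 = -4 for the blank.

x = 9, n = 16, k = -4, c = 19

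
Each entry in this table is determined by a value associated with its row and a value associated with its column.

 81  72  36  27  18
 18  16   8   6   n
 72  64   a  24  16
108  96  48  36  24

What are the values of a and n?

a = 32, n = 4

Each row is a constant multiple of every other row — this is a multiplication table with the headers hidden.
Row 3 is 72/81 = 8/9 times row 1, so its entry in column 3 is 36 × 8/9 = 32.
Row 2 is 18/81 = 2/9 times row 1, so its entry in column 5 is 18 × 2/9 = 4.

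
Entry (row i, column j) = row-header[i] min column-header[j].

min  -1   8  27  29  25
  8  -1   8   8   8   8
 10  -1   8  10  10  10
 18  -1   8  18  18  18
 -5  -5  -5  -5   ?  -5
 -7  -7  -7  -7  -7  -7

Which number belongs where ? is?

-5

min(-5, 29) = -5.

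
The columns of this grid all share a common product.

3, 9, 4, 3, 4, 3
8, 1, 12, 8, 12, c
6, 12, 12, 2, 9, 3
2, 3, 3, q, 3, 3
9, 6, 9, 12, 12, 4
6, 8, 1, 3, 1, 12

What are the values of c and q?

Columns 1 and 2 each multiply to 15552, so every column has product 15552.
Column 6: 3×3×3×4×12 = 1296, so the missing entry is 15552 ÷ 1296 = 12.
Column 4: 3×8×2×12×3 = 1728, so the missing entry is 15552 ÷ 1728 = 9.

c = 12, q = 9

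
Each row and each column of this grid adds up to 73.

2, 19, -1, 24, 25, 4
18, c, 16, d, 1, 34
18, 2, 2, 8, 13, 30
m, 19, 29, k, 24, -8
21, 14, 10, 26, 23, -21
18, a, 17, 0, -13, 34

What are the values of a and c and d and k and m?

a = 17, c = 2, d = 2, k = 13, m = -4

Row 6 has 18 + 17 + 0 − 13 + 34 = 56; the blank must be 73 − 56 = 17.
Column 2 has 19 + 2 + 19 + 14 + 17 = 71; the blank must be 73 − 71 = 2.
Column 1 has 2 + 18 + 18 + 21 + 18 = 77; the blank must be 73 − 77 = -4.
Row 4 has -4 + 19 + 29 + 24 − 8 = 60; the blank must be 73 − 60 = 13.
Row 2 has 18 + 2 + 16 + 1 + 34 = 71; the blank must be 73 − 71 = 2.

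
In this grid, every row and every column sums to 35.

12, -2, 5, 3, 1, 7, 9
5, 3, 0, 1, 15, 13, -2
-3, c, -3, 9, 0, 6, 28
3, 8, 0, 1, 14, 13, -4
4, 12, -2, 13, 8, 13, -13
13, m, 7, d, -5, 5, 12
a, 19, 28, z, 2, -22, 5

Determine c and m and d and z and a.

Row 3: -3 − 3 + 9 + 0 + 6 + 28 = 37, so its missing entry is 35 − 37 = -2.
Column 2: -2 + 3 − 2 + 8 + 12 + 19 = 38, so its missing entry is 35 − 38 = -3.
Column 1: 12 + 5 − 3 + 3 + 4 + 13 = 34, so its missing entry is 35 − 34 = 1.
Row 6: 13 − 3 + 7 − 5 + 5 + 12 = 29, so its missing entry is 35 − 29 = 6.
Row 7: 1 + 19 + 28 + 2 − 22 + 5 = 33, so its missing entry is 35 − 33 = 2.

c = -2, m = -3, d = 6, z = 2, a = 1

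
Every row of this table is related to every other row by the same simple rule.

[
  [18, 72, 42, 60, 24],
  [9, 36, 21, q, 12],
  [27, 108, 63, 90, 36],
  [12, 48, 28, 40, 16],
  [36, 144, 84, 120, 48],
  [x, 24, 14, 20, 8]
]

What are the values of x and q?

x = 6, q = 30

Each row is a constant multiple of every other row — this is a multiplication table with the headers hidden.
Row 6 is 8/24 = 1/3 times row 1, so its entry in column 1 is 18 × 1/3 = 6.
Row 2 is 12/24 = 1/2 times row 1, so its entry in column 4 is 60 × 1/2 = 30.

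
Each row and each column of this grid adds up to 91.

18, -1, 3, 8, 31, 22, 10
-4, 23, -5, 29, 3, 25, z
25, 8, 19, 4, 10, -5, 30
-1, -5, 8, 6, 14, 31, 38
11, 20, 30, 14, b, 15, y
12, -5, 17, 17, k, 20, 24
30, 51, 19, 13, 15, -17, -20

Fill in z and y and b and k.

The known cells in row 2 total 71, leaving 91 − 71 = 20 for the blank.
The known cells in row 6 total 85, leaving 91 − 85 = 6 for the blank.
The known cells in column 5 total 79, leaving 91 − 79 = 12 for the blank.
The known cells in row 5 total 102, leaving 91 − 102 = -11 for the blank.

z = 20, y = -11, b = 12, k = 6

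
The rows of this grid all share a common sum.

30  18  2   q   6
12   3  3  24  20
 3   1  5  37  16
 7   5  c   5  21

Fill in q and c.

Row 2 sums to 62 and so does row 3; that's the common total.
In row 1 the known cells total 56, leaving 62 − 56 = 6.
In row 4 the known cells total 38, leaving 62 − 38 = 24.

q = 6, c = 24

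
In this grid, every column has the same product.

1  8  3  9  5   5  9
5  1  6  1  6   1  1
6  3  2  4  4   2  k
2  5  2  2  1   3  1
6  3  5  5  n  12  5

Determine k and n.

Columns 3 and 6 each multiply to 360, so every column has product 360.
Column 7: 9×1×1×5 = 45, so the missing entry is 360 ÷ 45 = 8.
Column 5: 5×6×4×1 = 120, so the missing entry is 360 ÷ 120 = 3.

k = 8, n = 3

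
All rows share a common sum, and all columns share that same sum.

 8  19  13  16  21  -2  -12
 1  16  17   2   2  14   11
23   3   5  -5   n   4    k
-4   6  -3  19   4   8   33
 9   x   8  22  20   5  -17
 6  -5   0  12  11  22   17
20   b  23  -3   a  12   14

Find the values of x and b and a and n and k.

Rows 1 and 2 both sum to 63, so that's the common total.
Column 7: -12 + 11 + 33 − 17 + 17 + 14 = 46, so its missing entry is 63 − 46 = 17.
Row 3: 23 + 3 + 5 − 5 + 4 + 17 = 47, so its missing entry is 63 − 47 = 16.
Column 5: 21 + 2 + 16 + 4 + 20 + 11 = 74, so its missing entry is 63 − 74 = -11.
Row 7: 20 + 23 − 3 − 11 + 12 + 14 = 55, so its missing entry is 63 − 55 = 8.
Row 5: 9 + 8 + 22 + 20 + 5 − 17 = 47, so its missing entry is 63 − 47 = 16.

x = 16, b = 8, a = -11, n = 16, k = 17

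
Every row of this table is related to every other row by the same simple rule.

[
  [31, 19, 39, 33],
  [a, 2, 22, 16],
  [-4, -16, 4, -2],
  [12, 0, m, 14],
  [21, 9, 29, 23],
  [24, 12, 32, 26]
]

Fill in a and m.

a = 14, m = 20

The difference between any two rows is the same in every column — this is an addition table with the headers hidden.
Row 2 minus row 1 is 2 − 19 = -17, so its entry in column 1 is 31 + (-17) = 14.
Row 4 minus row 1 is 0 − 19 = -19, so its entry in column 3 is 39 + (-19) = 20.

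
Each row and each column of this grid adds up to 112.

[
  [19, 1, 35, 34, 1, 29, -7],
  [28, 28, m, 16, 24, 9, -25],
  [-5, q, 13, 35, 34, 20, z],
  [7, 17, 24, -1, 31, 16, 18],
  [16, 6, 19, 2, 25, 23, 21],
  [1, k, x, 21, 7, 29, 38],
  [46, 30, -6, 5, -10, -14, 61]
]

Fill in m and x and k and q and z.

m = 32, x = -5, k = 21, q = 9, z = 6

Row 2 has 28 + 28 + 16 + 24 + 9 − 25 = 80; the blank must be 112 − 80 = 32.
Column 7 has -7 − 25 + 18 + 21 + 38 + 61 = 106; the blank must be 112 − 106 = 6.
Row 3 has -5 + 13 + 35 + 34 + 20 + 6 = 103; the blank must be 112 − 103 = 9.
Column 2 has 1 + 28 + 9 + 17 + 6 + 30 = 91; the blank must be 112 − 91 = 21.
Row 6 has 1 + 21 + 21 + 7 + 29 + 38 = 117; the blank must be 112 − 117 = -5.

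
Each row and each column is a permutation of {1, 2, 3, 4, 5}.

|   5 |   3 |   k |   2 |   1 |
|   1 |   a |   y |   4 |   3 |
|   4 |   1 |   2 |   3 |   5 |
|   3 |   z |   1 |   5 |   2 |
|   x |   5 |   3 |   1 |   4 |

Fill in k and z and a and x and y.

For row 5, column 1: row 5 already has {1, 3, 4, 5}; that leaves 2.
At (row 4, col 2): row 4 already has {1, 2, 3, 5}, so the value is 4.
For row 2, column 2: column 2 already has {1, 3, 4, 5}; that leaves 2.
For row 2, column 3: row 2 already has {1, 2, 3, 4}; that leaves 5.
For row 1, column 3: row 1 already has {1, 2, 3, 5}; that leaves 4.

k = 4, z = 4, a = 2, x = 2, y = 5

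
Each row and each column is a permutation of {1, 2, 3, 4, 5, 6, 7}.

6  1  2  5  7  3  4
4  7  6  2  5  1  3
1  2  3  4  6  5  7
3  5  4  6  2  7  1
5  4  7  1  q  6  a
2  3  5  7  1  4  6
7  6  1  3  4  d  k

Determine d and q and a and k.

At (row 5, col 5): column 5 already has {1, 2, 4, 5, 6, 7}, so the value is 3.
For row 5, column 7: row 5 already has {1, 3, 4, 5, 6, 7}; that leaves 2.
At (row 7, col 7): column 7 already has {1, 2, 3, 4, 6, 7}, so the value is 5.
For row 7, column 6: row 7 already has {1, 3, 4, 5, 6, 7}; that leaves 2.

d = 2, q = 3, a = 2, k = 5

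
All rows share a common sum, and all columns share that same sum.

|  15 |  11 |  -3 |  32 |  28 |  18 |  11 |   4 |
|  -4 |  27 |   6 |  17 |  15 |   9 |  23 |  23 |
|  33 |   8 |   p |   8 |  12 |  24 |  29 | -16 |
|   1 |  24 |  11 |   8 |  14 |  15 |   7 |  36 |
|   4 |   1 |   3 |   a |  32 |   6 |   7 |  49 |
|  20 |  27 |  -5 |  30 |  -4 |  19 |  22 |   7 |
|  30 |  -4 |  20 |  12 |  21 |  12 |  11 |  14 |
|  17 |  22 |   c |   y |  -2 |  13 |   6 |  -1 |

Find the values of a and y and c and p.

a = 14, y = -5, c = 66, p = 18

Rows 1 and 2 both sum to 116, so that's the common total.
The known cells in row 3 total 98, leaving 116 − 98 = 18 for the blank.
The known cells in column 3 total 50, leaving 116 − 50 = 66 for the blank.
The known cells in row 8 total 121, leaving 116 − 121 = -5 for the blank.
The known cells in row 5 total 102, leaving 116 − 102 = 14 for the blank.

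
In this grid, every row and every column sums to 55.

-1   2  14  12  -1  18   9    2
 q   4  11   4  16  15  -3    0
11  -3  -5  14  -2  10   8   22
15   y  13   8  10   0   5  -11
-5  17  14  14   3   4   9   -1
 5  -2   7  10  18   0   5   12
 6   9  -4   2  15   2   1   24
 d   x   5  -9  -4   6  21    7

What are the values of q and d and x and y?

q = 8, d = 16, x = 13, y = 15

Row 2 has 4 + 11 + 4 + 16 + 15 − 3 + 0 = 47; the blank must be 55 − 47 = 8.
Column 1 has -1 + 8 + 11 + 15 − 5 + 5 + 6 = 39; the blank must be 55 − 39 = 16.
Row 8 has 16 + 5 − 9 − 4 + 6 + 21 + 7 = 42; the blank must be 55 − 42 = 13.
Row 4 has 15 + 13 + 8 + 10 + 0 + 5 − 11 = 40; the blank must be 55 − 40 = 15.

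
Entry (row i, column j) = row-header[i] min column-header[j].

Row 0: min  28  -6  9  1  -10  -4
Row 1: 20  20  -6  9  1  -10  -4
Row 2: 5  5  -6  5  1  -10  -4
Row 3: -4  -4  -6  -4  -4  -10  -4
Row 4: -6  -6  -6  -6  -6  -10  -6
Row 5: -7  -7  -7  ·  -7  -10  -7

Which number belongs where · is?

-7

min(-7, 9) = -7.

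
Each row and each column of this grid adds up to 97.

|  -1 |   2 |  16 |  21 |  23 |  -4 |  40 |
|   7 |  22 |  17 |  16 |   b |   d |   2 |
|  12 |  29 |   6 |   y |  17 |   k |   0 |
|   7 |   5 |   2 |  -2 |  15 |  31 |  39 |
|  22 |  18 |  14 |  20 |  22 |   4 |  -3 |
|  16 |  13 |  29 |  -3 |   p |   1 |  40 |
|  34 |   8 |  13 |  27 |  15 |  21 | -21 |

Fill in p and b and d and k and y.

Row 6: 16 + 13 + 29 − 3 + 1 + 40 = 96, so its missing entry is 97 − 96 = 1.
Column 5: 23 + 17 + 15 + 22 + 1 + 15 = 93, so its missing entry is 97 − 93 = 4.
Row 2: 7 + 22 + 17 + 16 + 4 + 2 = 68, so its missing entry is 97 − 68 = 29.
Column 4: 21 + 16 − 2 + 20 − 3 + 27 = 79, so its missing entry is 97 − 79 = 18.
Row 3: 12 + 29 + 6 + 18 + 17 + 0 = 82, so its missing entry is 97 − 82 = 15.

p = 1, b = 4, d = 29, k = 15, y = 18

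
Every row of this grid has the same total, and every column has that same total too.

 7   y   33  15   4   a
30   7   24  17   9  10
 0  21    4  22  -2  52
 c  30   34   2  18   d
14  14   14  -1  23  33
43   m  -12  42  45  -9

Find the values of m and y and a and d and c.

m = -12, y = 37, a = 1, d = 10, c = 3

Rows 2 and 3 both sum to 97, so that's the common total.
The known cells in row 6 total 109, leaving 97 − 109 = -12 for the blank.
The known cells in column 2 total 60, leaving 97 − 60 = 37 for the blank.
The known cells in column 1 total 94, leaving 97 − 94 = 3 for the blank.
The known cells in row 1 total 96, leaving 97 − 96 = 1 for the blank.
The known cells in row 4 total 87, leaving 97 − 87 = 10 for the blank.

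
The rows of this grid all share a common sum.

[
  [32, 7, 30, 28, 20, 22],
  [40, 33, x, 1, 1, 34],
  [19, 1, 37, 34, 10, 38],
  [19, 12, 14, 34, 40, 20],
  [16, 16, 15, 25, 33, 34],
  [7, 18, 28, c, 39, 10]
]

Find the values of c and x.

Row 4 sums to 139 and so does row 5; that's the common total.
In row 6 the known cells total 102, leaving 139 − 102 = 37.
In row 2 the known cells total 109, leaving 139 − 109 = 30.

c = 37, x = 30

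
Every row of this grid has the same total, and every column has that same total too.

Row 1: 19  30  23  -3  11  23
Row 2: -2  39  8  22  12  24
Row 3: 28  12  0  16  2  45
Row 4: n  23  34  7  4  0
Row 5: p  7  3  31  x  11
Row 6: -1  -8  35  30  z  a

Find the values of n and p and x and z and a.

Rows 1 and 2 both sum to 103, so that's the common total.
Column 6 has 23 + 24 + 45 + 0 + 11 = 103; the blank must be 103 − 103 = 0.
Row 6 has -1 − 8 + 35 + 30 + 0 = 56; the blank must be 103 − 56 = 47.
Column 5 has 11 + 12 + 2 + 4 + 47 = 76; the blank must be 103 − 76 = 27.
Row 5 has 7 + 3 + 31 + 27 + 11 = 79; the blank must be 103 − 79 = 24.
Row 4 has 23 + 34 + 7 + 4 + 0 = 68; the blank must be 103 − 68 = 35.

n = 35, p = 24, x = 27, z = 47, a = 0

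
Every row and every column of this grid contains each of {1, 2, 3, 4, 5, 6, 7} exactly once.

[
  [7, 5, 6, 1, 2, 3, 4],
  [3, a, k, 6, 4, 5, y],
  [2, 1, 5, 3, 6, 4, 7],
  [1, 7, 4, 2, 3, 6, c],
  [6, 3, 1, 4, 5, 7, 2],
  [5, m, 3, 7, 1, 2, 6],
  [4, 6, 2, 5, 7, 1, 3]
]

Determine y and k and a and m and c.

y = 1, k = 7, a = 2, m = 4, c = 5

For row 2, column 3: column 3 already has {1, 2, 3, 4, 5, 6}; that leaves 7.
For row 6, column 2: row 6 already has {1, 2, 3, 5, 6, 7}; that leaves 4.
Cell (2,2): column 2 already has {1, 3, 4, 5, 6, 7} → 2.
For row 4, column 7: row 4 already has {1, 2, 3, 4, 6, 7}; that leaves 5.
For row 2, column 7: row 2 already has {2, 3, 4, 5, 6, 7}; that leaves 1.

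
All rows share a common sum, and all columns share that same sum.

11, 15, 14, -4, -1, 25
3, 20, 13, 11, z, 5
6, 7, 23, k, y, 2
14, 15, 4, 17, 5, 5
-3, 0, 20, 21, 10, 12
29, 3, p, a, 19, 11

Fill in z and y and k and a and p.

z = 8, y = 19, k = 3, a = 12, p = -14

Rows 1 and 4 both sum to 60, so that's the common total.
Row 2 has 3 + 20 + 13 + 11 + 5 = 52; the blank must be 60 − 52 = 8.
Column 5 has -1 + 8 + 5 + 10 + 19 = 41; the blank must be 60 − 41 = 19.
Row 3 has 6 + 7 + 23 + 19 + 2 = 57; the blank must be 60 − 57 = 3.
Column 4 has -4 + 11 + 3 + 17 + 21 = 48; the blank must be 60 − 48 = 12.
Row 6 has 29 + 3 + 12 + 19 + 11 = 74; the blank must be 60 − 74 = -14.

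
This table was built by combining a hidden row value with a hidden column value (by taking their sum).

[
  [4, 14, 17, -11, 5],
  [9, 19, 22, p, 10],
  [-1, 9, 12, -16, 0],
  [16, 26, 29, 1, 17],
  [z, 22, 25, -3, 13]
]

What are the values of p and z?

The difference between any two rows is the same in every column — this is an addition table with the headers hidden.
Row 2 minus row 1 is 10 − 5 = 5, so its entry in column 4 is -11 + 5 = -6.
Row 5 minus row 1 is 13 − 5 = 8, so its entry in column 1 is 4 + 8 = 12.

p = -6, z = 12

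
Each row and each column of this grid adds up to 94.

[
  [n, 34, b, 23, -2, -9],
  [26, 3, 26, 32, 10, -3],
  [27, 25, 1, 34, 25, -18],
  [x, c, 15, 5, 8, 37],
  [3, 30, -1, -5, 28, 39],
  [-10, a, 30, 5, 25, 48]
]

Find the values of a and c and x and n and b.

The known cells in row 6 total 98, leaving 94 − 98 = -4 for the blank.
The known cells in column 2 total 88, leaving 94 − 88 = 6 for the blank.
The known cells in row 4 total 71, leaving 94 − 71 = 23 for the blank.
The known cells in column 1 total 69, leaving 94 − 69 = 25 for the blank.
The known cells in row 1 total 71, leaving 94 − 71 = 23 for the blank.

a = -4, c = 6, x = 23, n = 25, b = 23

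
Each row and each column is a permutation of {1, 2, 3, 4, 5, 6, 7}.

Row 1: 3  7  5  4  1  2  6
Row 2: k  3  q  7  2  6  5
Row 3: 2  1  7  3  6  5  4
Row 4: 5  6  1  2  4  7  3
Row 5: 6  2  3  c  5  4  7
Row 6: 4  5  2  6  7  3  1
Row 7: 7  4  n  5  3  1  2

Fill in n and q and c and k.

At (row 2, col 1): column 1 already has {2, 3, 4, 5, 6, 7}, so the value is 1.
Cell (7,3): row 7 already has {1, 2, 3, 4, 5, 7} → 6.
At (row 2, col 3): row 2 already has {1, 2, 3, 5, 6, 7}, so the value is 4.
At (row 5, col 4): row 5 already has {2, 3, 4, 5, 6, 7}, so the value is 1.

n = 6, q = 4, c = 1, k = 1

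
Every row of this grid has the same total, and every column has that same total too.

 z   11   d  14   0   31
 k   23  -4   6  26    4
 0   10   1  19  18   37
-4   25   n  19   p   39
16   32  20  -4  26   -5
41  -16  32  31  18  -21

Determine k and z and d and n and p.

k = 30, z = 2, d = 27, n = 9, p = -3

Rows 3 and 5 both sum to 85, so that's the common total.
Column 5: 0 + 26 + 18 + 26 + 18 = 88, so its missing entry is 85 − 88 = -3.
Row 2: 23 − 4 + 6 + 26 + 4 = 55, so its missing entry is 85 − 55 = 30.
Column 1: 30 + 0 − 4 + 16 + 41 = 83, so its missing entry is 85 − 83 = 2.
Row 1: 2 + 11 + 14 + 0 + 31 = 58, so its missing entry is 85 − 58 = 27.
Row 4: -4 + 25 + 19 − 3 + 39 = 76, so its missing entry is 85 − 76 = 9.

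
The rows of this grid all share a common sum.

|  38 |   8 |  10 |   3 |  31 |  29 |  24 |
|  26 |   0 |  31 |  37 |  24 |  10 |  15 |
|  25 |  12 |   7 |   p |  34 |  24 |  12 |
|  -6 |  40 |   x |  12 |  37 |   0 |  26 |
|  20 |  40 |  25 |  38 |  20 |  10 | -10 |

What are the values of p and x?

Row 1 sums to 143 and so does row 5; that's the common total.
In row 3 the known cells total 114, leaving 143 − 114 = 29.
In row 4 the known cells total 109, leaving 143 − 109 = 34.

p = 29, x = 34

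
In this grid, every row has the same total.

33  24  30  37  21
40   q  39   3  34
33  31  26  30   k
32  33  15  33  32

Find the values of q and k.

q = 29, k = 25

The complete rows each total 145.
Row 2 is missing 145 − 116 = 29 (since 40 + 39 + 3 + 34 = 116).
Row 3 is missing 145 − 120 = 25 (since 33 + 31 + 26 + 30 = 120).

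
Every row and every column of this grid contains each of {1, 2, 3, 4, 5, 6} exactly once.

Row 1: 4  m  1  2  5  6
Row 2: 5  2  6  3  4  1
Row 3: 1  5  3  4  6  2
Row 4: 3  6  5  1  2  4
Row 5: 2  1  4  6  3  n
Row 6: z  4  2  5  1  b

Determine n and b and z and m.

n = 5, b = 3, z = 6, m = 3

At (row 1, col 2): row 1 already has {1, 2, 4, 5, 6}, so the value is 3.
At (row 5, col 6): row 5 already has {1, 2, 3, 4, 6}, so the value is 5.
For row 6, column 6: column 6 already has {1, 2, 4, 5, 6}; that leaves 3.
Cell (6,1): row 6 already has {1, 2, 3, 4, 5} → 6.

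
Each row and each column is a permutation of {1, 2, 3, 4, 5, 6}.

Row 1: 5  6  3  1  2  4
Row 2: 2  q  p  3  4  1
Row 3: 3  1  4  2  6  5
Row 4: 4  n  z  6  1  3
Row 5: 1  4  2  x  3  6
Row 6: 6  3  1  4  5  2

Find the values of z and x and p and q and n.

At (row 5, col 4): row 5 already has {1, 2, 3, 4, 6}, so the value is 5.
For row 2, column 2: row 2 is missing {5, 6} and column 2 is missing {2, 5}; that leaves 5.
At (row 2, col 3): row 2 already has {1, 2, 3, 4, 5}, so the value is 6.
Cell (4,2): column 2 already has {1, 3, 4, 5, 6} → 2.
Cell (4,3): row 4 already has {1, 2, 3, 4, 6} → 5.

z = 5, x = 5, p = 6, q = 5, n = 2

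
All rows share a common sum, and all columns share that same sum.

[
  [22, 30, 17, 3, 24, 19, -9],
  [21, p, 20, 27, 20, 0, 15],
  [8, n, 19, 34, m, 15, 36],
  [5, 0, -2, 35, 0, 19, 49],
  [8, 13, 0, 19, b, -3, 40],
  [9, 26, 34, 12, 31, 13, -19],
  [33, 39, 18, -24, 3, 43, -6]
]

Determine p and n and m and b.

Rows 1 and 4 both sum to 106, so that's the common total.
Row 5: 8 + 13 + 0 + 19 − 3 + 40 = 77, so its missing entry is 106 − 77 = 29.
Row 2: 21 + 20 + 27 + 20 + 0 + 15 = 103, so its missing entry is 106 − 103 = 3.
Column 2: 30 + 3 + 0 + 13 + 26 + 39 = 111, so its missing entry is 106 − 111 = -5.
Row 3: 8 − 5 + 19 + 34 + 15 + 36 = 107, so its missing entry is 106 − 107 = -1.

p = 3, n = -5, m = -1, b = 29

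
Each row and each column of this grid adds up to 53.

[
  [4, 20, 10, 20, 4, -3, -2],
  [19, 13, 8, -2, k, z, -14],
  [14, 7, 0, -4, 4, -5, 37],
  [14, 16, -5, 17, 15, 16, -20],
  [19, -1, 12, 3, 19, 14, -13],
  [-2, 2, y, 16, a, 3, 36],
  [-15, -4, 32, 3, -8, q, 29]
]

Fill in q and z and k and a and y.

q = 16, z = 12, k = 17, a = 2, y = -4

Row 7 has -15 − 4 + 32 + 3 − 8 + 29 = 37; the blank must be 53 − 37 = 16.
Column 6 has -3 − 5 + 16 + 14 + 3 + 16 = 41; the blank must be 53 − 41 = 12.
Row 2 has 19 + 13 + 8 − 2 + 12 − 14 = 36; the blank must be 53 − 36 = 17.
Column 5 has 4 + 17 + 4 + 15 + 19 − 8 = 51; the blank must be 53 − 51 = 2.
Row 6 has -2 + 2 + 16 + 2 + 3 + 36 = 57; the blank must be 53 − 57 = -4.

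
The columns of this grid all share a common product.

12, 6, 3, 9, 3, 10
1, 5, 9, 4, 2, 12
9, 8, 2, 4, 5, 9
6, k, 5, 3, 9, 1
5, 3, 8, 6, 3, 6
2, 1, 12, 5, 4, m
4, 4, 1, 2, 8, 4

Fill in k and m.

Columns 1 and 5 each multiply to 25920, so every column has product 25920.
Column 2: 6×5×8×3×1×4 = 2880, so the missing entry is 25920 ÷ 2880 = 9.
Column 6: 10×12×9×1×6×4 = 25920, so the missing entry is 25920 ÷ 25920 = 1.

k = 9, m = 1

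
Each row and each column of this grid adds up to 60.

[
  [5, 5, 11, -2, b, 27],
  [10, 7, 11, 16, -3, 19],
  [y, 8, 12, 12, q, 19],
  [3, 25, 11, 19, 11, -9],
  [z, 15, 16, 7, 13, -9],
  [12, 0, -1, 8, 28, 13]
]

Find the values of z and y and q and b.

z = 18, y = 12, q = -3, b = 14

Row 5 has 15 + 16 + 7 + 13 − 9 = 42; the blank must be 60 − 42 = 18.
Column 1 has 5 + 10 + 3 + 18 + 12 = 48; the blank must be 60 − 48 = 12.
Row 3 has 12 + 8 + 12 + 12 + 19 = 63; the blank must be 60 − 63 = -3.
Row 1 has 5 + 5 + 11 − 2 + 27 = 46; the blank must be 60 − 46 = 14.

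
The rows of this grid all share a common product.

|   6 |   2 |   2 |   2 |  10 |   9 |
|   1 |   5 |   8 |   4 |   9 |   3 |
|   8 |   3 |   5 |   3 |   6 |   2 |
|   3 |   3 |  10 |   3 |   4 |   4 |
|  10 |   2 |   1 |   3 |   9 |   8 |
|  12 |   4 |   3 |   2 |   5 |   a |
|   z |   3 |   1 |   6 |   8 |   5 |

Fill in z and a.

Rows 1 and 3 each multiply to 4320, so every row has product 4320.
Row 7: 3×1×6×8×5 = 720, so the missing entry is 4320 ÷ 720 = 6.
Row 6: 12×4×3×2×5 = 1440, so the missing entry is 4320 ÷ 1440 = 3.

z = 6, a = 3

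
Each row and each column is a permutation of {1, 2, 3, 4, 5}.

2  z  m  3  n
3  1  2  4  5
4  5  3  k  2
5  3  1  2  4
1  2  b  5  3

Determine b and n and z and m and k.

b = 4, n = 1, z = 4, m = 5, k = 1

Cell (1,2): column 2 already has {1, 2, 3, 5} → 4.
For row 1, column 5: column 5 already has {2, 3, 4, 5}; that leaves 1.
For row 5, column 3: row 5 already has {1, 2, 3, 5}; that leaves 4.
At (row 3, col 4): row 3 already has {2, 3, 4, 5}, so the value is 1.
For row 1, column 3: row 1 already has {1, 2, 3, 4}; that leaves 5.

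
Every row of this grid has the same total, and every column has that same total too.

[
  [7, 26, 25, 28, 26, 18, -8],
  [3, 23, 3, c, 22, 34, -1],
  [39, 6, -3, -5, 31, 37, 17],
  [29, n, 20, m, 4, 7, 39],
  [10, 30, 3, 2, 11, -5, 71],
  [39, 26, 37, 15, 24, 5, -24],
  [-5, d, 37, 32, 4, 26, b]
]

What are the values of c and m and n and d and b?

Rows 1 and 3 both sum to 122, so that's the common total.
The known cells in column 7 total 94, leaving 122 − 94 = 28 for the blank.
The known cells in row 7 total 122, leaving 122 − 122 = 0 for the blank.
The known cells in column 2 total 111, leaving 122 − 111 = 11 for the blank.
The known cells in row 4 total 110, leaving 122 − 110 = 12 for the blank.
The known cells in row 2 total 84, leaving 122 − 84 = 38 for the blank.

c = 38, m = 12, n = 11, d = 0, b = 28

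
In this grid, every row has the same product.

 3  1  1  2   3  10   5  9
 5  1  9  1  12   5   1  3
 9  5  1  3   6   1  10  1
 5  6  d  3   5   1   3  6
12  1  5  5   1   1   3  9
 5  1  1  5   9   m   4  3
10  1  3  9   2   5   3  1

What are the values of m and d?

m = 3, d = 1

Rows 3 and 5 each multiply to 8100, so every row has product 8100.
Row 6: 5×1×1×5×9×4×3 = 2700, so the missing entry is 8100 ÷ 2700 = 3.
Row 4: 5×6×3×5×1×3×6 = 8100, so the missing entry is 8100 ÷ 8100 = 1.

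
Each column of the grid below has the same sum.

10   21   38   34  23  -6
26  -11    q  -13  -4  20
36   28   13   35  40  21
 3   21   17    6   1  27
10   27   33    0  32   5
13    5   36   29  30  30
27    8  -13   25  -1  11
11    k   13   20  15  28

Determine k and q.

Column 5 sums to 136 and so does column 6; that's the common total.
In column 2 the known cells total 99, leaving 136 − 99 = 37.
In column 3 the known cells total 137, leaving 136 − 137 = -1.

k = 37, q = -1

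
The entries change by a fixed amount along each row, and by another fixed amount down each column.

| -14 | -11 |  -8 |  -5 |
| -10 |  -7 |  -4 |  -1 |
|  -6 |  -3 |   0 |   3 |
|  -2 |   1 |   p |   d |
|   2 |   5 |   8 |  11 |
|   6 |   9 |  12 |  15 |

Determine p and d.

p = 4, d = 7

Along each row the entries change by 3 per step; down each column they change by 4.
Row 4: from -2 at column 1, stepping by 3 to column 3 gives 4.
Row 4: from -2 at column 1, stepping by 3 to column 4 gives 7.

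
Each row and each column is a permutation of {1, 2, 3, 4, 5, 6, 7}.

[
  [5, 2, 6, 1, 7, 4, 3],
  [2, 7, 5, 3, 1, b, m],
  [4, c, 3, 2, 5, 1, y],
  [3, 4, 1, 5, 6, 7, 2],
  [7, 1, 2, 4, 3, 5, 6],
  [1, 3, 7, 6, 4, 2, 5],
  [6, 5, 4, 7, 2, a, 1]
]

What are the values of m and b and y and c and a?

At (row 3, col 2): column 2 already has {1, 2, 3, 4, 5, 7}, so the value is 6.
Cell (7,6): row 7 already has {1, 2, 4, 5, 6, 7} → 3.
For row 2, column 6: column 6 already has {1, 2, 3, 4, 5, 7}; that leaves 6.
At (row 3, col 7): row 3 already has {1, 2, 3, 4, 5, 6}, so the value is 7.
For row 2, column 7: row 2 already has {1, 2, 3, 5, 6, 7}; that leaves 4.

m = 4, b = 6, y = 7, c = 6, a = 3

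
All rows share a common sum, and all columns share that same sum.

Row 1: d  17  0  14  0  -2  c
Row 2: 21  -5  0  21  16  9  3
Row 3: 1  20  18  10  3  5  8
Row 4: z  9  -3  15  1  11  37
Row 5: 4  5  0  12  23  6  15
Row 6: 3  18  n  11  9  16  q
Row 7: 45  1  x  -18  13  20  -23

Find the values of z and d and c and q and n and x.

Rows 2 and 3 both sum to 65, so that's the common total.
The known cells in row 7 total 38, leaving 65 − 38 = 27 for the blank.
The known cells in row 4 total 70, leaving 65 − 70 = -5 for the blank.
The known cells in column 1 total 69, leaving 65 − 69 = -4 for the blank.
The known cells in row 1 total 25, leaving 65 − 25 = 40 for the blank.
The known cells in column 7 total 80, leaving 65 − 80 = -15 for the blank.
The known cells in row 6 total 42, leaving 65 − 42 = 23 for the blank.

z = -5, d = -4, c = 40, q = -15, n = 23, x = 27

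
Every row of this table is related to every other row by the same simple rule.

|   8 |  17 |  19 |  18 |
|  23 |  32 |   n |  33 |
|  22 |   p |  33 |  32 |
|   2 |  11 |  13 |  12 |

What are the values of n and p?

n = 34, p = 31

The difference between any two rows is the same in every column — this is an addition table with the headers hidden.
Row 2 minus row 1 is 23 − 8 = 15, so its entry in column 3 is 19 + 15 = 34.
Row 3 minus row 1 is 22 − 8 = 14, so its entry in column 2 is 17 + 14 = 31.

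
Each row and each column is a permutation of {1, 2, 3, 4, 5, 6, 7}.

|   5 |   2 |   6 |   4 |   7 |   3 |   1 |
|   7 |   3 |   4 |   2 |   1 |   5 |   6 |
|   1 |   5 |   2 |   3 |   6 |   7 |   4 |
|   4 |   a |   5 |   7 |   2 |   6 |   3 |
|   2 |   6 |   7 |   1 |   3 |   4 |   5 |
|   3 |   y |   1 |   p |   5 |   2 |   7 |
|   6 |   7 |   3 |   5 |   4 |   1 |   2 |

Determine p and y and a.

Cell (4,2): row 4 already has {2, 3, 4, 5, 6, 7} → 1.
For row 6, column 4: column 4 already has {1, 2, 3, 4, 5, 7}; that leaves 6.
At (row 6, col 2): row 6 already has {1, 2, 3, 5, 6, 7}, so the value is 4.

p = 6, y = 4, a = 1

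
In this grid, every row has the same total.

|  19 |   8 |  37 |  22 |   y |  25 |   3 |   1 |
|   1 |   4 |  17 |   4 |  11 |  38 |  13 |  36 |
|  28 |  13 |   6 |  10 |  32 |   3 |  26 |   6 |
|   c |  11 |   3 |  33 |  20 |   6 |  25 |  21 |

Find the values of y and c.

y = 9, c = 5

The complete rows each total 124.
Row 1 is missing 124 − 115 = 9 (since 19 + 8 + 37 + 22 + 25 + 3 + 1 = 115).
Row 4 is missing 124 − 119 = 5 (since 11 + 3 + 33 + 20 + 6 + 25 + 21 = 119).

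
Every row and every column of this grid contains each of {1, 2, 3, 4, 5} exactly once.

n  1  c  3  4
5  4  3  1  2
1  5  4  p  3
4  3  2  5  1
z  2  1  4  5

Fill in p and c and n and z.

Cell (3,4): row 3 already has {1, 3, 4, 5} → 2.
At (row 1, col 3): column 3 already has {1, 2, 3, 4}, so the value is 5.
For row 5, column 1: row 5 already has {1, 2, 4, 5}; that leaves 3.
Cell (1,1): row 1 already has {1, 3, 4, 5} → 2.

p = 2, c = 5, n = 2, z = 3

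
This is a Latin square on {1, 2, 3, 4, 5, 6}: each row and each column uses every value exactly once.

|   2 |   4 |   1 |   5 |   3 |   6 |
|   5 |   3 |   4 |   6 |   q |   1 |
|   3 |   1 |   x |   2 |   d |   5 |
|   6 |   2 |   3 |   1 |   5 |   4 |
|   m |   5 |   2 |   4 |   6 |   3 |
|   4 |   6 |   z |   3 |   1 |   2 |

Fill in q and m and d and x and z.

q = 2, m = 1, d = 4, x = 6, z = 5

For row 5, column 1: row 5 already has {2, 3, 4, 5, 6}; that leaves 1.
Cell (2,5): row 2 already has {1, 3, 4, 5, 6} → 2.
For row 3, column 5: column 5 already has {1, 2, 3, 5, 6}; that leaves 4.
At (row 3, col 3): row 3 already has {1, 2, 3, 4, 5}, so the value is 6.
Cell (6,3): row 6 already has {1, 2, 3, 4, 6} → 5.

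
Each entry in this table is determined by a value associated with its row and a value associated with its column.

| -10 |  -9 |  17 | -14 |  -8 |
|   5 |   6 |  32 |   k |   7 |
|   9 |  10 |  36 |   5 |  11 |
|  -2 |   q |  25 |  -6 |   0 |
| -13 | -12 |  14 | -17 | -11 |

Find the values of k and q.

k = 1, q = -1

The difference between any two rows is the same in every column — this is an addition table with the headers hidden.
Row 2 minus row 1 is 5 − (-10) = 15, so its entry in column 4 is -14 + 15 = 1.
Row 4 minus row 1 is -2 − (-10) = 8, so its entry in column 2 is -9 + 8 = -1.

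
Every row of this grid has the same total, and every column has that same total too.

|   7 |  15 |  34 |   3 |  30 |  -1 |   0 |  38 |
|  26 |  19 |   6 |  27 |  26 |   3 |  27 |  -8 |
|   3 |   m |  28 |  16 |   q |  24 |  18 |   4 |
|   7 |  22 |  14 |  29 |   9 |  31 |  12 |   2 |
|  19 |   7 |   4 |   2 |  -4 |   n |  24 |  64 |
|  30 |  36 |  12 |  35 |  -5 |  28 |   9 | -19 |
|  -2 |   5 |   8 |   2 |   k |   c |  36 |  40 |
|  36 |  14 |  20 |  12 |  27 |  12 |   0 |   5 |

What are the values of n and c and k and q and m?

Rows 1 and 2 both sum to 126, so that's the common total.
The known cells in column 2 total 118, leaving 126 − 118 = 8 for the blank.
The known cells in row 3 total 101, leaving 126 − 101 = 25 for the blank.
The known cells in column 5 total 108, leaving 126 − 108 = 18 for the blank.
The known cells in row 7 total 107, leaving 126 − 107 = 19 for the blank.
The known cells in row 5 total 116, leaving 126 − 116 = 10 for the blank.

n = 10, c = 19, k = 18, q = 25, m = 8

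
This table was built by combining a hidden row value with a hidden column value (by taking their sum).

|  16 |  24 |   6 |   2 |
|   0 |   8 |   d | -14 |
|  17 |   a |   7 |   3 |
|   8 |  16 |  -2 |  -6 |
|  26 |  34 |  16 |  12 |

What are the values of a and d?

The difference between any two rows is the same in every column — this is an addition table with the headers hidden.
Row 3 minus row 1 is 17 − 16 = 1, so its entry in column 2 is 24 + 1 = 25.
Row 2 minus row 1 is 0 − 16 = -16, so its entry in column 3 is 6 + (-16) = -10.

a = 25, d = -10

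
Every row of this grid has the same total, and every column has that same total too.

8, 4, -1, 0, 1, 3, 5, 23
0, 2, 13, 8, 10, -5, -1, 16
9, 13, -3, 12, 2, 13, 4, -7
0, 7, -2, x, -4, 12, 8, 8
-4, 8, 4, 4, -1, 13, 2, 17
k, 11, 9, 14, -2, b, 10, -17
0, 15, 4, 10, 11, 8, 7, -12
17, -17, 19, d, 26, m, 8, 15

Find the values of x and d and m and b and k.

Rows 1 and 2 both sum to 43, so that's the common total.
Row 4: 0 + 7 − 2 − 4 + 12 + 8 + 8 = 29, so its missing entry is 43 − 29 = 14.
Column 4: 0 + 8 + 12 + 14 + 4 + 14 + 10 = 62, so its missing entry is 43 − 62 = -19.
Column 1: 8 + 0 + 9 + 0 − 4 + 0 + 17 = 30, so its missing entry is 43 − 30 = 13.
Row 6: 13 + 11 + 9 + 14 − 2 + 10 − 17 = 38, so its missing entry is 43 − 38 = 5.
Row 8: 17 − 17 + 19 − 19 + 26 + 8 + 15 = 49, so its missing entry is 43 − 49 = -6.

x = 14, d = -19, m = -6, b = 5, k = 13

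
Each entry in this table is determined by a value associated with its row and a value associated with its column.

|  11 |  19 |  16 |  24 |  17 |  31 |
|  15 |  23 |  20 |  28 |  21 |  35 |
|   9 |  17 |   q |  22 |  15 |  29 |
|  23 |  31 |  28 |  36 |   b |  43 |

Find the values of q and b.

q = 14, b = 29

The difference between any two rows is the same in every column — this is an addition table with the headers hidden.
Row 3 minus row 1 is 29 − 31 = -2, so its entry in column 3 is 16 + (-2) = 14.
Row 4 minus row 1 is 43 − 31 = 12, so its entry in column 5 is 17 + 12 = 29.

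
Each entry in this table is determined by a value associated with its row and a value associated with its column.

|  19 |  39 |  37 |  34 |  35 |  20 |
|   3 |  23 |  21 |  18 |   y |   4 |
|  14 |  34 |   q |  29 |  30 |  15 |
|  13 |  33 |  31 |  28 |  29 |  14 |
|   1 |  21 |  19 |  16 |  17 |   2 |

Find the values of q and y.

q = 32, y = 19

The difference between any two rows is the same in every column — this is an addition table with the headers hidden.
Row 3 minus row 1 is 14 − 19 = -5, so its entry in column 3 is 37 + (-5) = 32.
Row 2 minus row 1 is 3 − 19 = -16, so its entry in column 5 is 35 + (-16) = 19.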